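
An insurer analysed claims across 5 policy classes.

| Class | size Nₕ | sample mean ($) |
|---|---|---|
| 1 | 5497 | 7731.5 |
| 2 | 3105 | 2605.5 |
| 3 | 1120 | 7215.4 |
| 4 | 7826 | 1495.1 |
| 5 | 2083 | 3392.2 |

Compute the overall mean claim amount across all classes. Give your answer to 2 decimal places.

N = 19631; weights Wₕ = Nₕ/N = (0.2800, 0.1582, 0.0571, 0.3987, 0.1061).
x̄_st = Σ Wₕ·x̄ₕ = 0.2800·7731.5 + 0.1582·2605.5 + 0.0571·7215.4 + 0.3987·1495.1 + 0.1061·3392.2 ≈ 3944.6786...
→ 3944.68.

3944.68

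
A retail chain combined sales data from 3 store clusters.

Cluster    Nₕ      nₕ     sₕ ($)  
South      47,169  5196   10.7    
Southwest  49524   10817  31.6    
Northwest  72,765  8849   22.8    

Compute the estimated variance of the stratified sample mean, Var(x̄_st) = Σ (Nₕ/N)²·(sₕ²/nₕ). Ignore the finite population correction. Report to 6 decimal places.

0.020423

N = 169458; Wₕ = Nₕ/N.
cluster South: (47169/169458)²·10.7²/5196 = 0.001707213
cluster Southwest: (49524/169458)²·31.6²/10817 = 0.007884508
cluster Northwest: (72765/169458)²·22.8²/8849 = 0.010831695
Sum = 0.020423416 → 0.020423.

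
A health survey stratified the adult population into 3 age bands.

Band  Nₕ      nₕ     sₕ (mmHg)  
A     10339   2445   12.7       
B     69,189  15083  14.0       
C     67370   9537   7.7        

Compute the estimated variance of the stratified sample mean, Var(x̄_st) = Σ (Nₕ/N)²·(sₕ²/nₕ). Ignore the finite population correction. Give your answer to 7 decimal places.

0.0045171

N = 146898. Term for each stratum: Wₕ²sₕ²/nₕ.
Var(x̄_st) = 0.0003267788 + 0.0028827746 + 0.0013075882 = 0.0045171416 → 0.0045171.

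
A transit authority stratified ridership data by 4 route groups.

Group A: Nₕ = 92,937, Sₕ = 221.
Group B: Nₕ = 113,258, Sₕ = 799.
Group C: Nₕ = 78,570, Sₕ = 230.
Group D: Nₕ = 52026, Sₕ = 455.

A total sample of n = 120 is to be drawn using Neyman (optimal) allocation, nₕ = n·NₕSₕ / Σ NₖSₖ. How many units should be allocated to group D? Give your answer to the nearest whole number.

A: NₕSₕ = 92937·221 = 20539077
B: NₕSₕ = 113258·799 = 90493142
C: NₕSₕ = 78570·230 = 18071100
D: NₕSₕ = 52026·455 = 23671830
Σ NₕSₕ = 152775149.
n_D = 120·23671830/152775149 = 18.593... → 19.

19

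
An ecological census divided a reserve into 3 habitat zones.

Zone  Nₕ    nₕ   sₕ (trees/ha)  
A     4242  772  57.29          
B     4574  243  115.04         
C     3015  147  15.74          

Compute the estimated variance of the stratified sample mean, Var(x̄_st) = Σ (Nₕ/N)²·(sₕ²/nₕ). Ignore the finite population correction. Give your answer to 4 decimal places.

8.7963

N = 11831. Term for each stratum: Wₕ²sₕ²/nₕ.
Var(x̄_st) = 0.5465612 + 8.1403089 + 0.1094520 = 8.7963221 → 8.7963.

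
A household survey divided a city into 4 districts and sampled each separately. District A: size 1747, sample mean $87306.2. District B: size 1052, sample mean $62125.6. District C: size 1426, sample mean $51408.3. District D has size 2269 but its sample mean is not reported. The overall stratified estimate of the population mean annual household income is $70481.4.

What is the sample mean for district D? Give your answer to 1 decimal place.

73388.2

N = 1747 + 1052 + 1426 + 2269 = 6494.
Overall total = μ·N = 70481.4·6494 = 457706211.6.
Subtract the known strata: 1747·87306.2 + 1052·62125.6 + 1426·51408.3 = 291188298.4.
Remaining total for district D: 457706211.6 − 291188298.4 = 166517913.2.
Divide by its size: 166517913.2 / 2269 = 73388.239... → 73388.2.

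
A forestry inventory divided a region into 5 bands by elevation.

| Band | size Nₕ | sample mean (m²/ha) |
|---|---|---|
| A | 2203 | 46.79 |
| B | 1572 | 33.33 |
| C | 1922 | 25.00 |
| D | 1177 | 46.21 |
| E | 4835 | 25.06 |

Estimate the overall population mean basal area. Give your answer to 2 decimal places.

x̄_st = (Σ Nₕx̄ₕ) / (Σ Nₕ) = (2203·46.79 + 1572·33.33 + 1922·25.00 + 1177·46.21 + 4835·25.06) / 11709
= 379077.4 / 11709 = 32.3749... → 32.37.

32.37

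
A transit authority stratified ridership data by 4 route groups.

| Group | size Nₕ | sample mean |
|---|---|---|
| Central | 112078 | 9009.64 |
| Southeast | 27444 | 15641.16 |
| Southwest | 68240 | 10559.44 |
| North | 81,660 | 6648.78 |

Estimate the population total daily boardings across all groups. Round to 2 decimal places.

2702553987.36

Central: 112078·9009.64 = 1009782431.92
Southeast: 27444·15641.16 = 429255995.04
Southwest: 68240·10559.44 = 720576185.6
North: 81660·6648.78 = 542939374.8
τ̂ = Σ Nₕx̄ₕ = 2702553987.36.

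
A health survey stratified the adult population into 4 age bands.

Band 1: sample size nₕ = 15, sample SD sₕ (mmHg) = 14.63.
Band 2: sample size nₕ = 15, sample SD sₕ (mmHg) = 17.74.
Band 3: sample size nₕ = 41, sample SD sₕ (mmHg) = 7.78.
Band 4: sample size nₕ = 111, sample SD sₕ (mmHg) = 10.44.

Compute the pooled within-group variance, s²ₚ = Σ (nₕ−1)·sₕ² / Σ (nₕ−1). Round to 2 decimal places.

1: (15−1)·14.63² = 14·214.0369 = 2996.5166
2: (15−1)·17.74² = 14·314.7076 = 4405.9064
3: (41−1)·7.78² = 40·60.5284 = 2421.136
4: (111−1)·10.44² = 110·108.9936 = 11989.296
Numerator = 21812.855; denominator = Σ(nₕ−1) = 178.
s²ₚ = 21812.855/178 = 122.5441... → 122.54.

122.54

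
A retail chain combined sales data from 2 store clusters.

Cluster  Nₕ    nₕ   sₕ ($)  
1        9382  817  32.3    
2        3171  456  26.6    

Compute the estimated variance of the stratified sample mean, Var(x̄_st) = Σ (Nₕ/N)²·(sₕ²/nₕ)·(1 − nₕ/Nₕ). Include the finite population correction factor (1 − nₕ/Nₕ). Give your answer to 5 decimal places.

0.73597

N = 12553; Wₕ = Nₕ/N.
cluster 1: (9382/12553)²·32.3²/817·(1 − 817/9382) = 0.65119450
cluster 2: (3171/12553)²·26.6²/456·(1 − 456/3171) = 0.08477532
Sum = 0.73596983 → 0.73597.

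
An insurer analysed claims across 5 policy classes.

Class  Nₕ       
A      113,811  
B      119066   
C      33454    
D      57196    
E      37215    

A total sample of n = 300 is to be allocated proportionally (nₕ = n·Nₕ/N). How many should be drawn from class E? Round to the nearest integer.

31

N = 113811 + 119066 + 33454 + 57196 + 37215 = 360742.
n_E = 300·37215/360742 = 30.949... → 31.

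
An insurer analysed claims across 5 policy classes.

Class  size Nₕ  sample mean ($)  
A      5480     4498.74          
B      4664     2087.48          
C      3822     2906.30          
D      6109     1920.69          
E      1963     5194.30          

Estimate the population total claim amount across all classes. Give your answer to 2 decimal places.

67426886.63

Population total = Σ Nₕ·x̄ₕ (each stratum's size times its mean).
5480·4498.74 + 4664·2087.48 + 3822·2906.30 + 6109·1920.69 + 1963·5194.30 = 24653095.2 + 9736006.72 + 11107878.6 + 11733495.21 + 10196410.9 = 67426886.63.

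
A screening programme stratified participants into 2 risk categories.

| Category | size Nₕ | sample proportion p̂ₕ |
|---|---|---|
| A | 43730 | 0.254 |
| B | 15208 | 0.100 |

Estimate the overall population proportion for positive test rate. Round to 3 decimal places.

N = 43730 + 15208 = 58938.
Overall proportion = Σ (Nₕ/N)·p̂ₕ.
Σ Nₕp̂ₕ = 11107.42 + 1520.8 = 12628.22.
12628.22 / 58938 = 0.21426... → 0.214.

0.214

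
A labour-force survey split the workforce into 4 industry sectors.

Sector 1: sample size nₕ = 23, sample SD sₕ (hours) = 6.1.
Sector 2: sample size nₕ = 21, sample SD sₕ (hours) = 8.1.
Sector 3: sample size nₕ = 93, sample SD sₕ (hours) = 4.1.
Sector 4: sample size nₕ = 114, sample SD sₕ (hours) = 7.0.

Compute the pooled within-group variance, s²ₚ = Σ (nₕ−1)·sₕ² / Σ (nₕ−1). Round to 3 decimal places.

37.305

Degrees of freedom: 22 + 20 + 92 + 113 = 247.
Σ(nₕ−1)sₕ² = 22·37.21 + 20·65.61 + 92·16.81 + 113·49 = 9214.34.
s²ₚ = 9214.34 / 247 = 37.30502... → 37.305.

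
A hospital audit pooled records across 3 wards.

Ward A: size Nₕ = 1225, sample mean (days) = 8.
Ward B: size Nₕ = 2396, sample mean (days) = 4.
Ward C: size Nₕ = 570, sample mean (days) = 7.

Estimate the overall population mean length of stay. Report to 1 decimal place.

5.6

N = 1225 + 2396 + 570 = 4191.
The stratified mean weights each stratum mean by its population share Nₕ/N.
Σ Nₕx̄ₕ = 1225·8 + 2396·4 + 570·7 = 9800 + 9584 + 3990 = 23374.
Divide by N: 23374 / 4191 = 5.577... → 5.6.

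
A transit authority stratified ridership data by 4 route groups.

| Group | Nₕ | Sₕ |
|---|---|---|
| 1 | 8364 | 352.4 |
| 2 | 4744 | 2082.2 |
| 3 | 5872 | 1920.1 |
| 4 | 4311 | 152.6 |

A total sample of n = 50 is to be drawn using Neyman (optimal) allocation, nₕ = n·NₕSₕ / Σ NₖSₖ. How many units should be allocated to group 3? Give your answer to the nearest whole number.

23

1: NₕSₕ = 8364·352.4 = 2947473.6
2: NₕSₕ = 4744·2082.2 = 9877956.8
3: NₕSₕ = 5872·1920.1 = 11274827.2
4: NₕSₕ = 4311·152.6 = 657858.6
Σ NₕSₕ = 24758116.2.
n_3 = 50·11274827.2/24758116.2 = 22.770... → 23.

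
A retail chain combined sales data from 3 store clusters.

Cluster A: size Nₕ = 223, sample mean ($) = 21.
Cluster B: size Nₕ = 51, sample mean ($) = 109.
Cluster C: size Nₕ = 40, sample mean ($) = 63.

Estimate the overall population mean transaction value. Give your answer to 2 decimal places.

40.64

x̄_st = (Σ Nₕx̄ₕ) / (Σ Nₕ) = (223·21 + 51·109 + 40·63) / 314
= 12762 / 314 = 40.6433... → 40.64.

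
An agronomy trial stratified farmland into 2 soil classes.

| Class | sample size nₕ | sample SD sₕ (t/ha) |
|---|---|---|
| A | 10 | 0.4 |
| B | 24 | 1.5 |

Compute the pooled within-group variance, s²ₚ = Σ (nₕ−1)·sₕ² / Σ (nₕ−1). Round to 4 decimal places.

Degrees of freedom: 9 + 23 = 32.
Σ(nₕ−1)sₕ² = 9·0.16 + 23·2.25 = 53.19.
s²ₚ = 53.19 / 32 = 1.662188... → 1.6622.

1.6622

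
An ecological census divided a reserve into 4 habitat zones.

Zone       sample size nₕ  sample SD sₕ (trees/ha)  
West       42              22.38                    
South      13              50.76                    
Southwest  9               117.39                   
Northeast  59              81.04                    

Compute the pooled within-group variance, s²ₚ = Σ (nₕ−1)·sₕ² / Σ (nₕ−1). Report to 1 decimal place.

West: (42−1)·22.38² = 41·500.8644 = 20535.4404
South: (13−1)·50.76² = 12·2576.5776 = 30918.9312
Southwest: (9−1)·117.39² = 8·13780.4121 = 110243.2968
Northeast: (59−1)·81.04² = 58·6567.4816 = 380913.9328
Numerator = 542611.6012; denominator = Σ(nₕ−1) = 119.
s²ₚ = 542611.6012/119 = 4559.761... → 4559.8.

4559.8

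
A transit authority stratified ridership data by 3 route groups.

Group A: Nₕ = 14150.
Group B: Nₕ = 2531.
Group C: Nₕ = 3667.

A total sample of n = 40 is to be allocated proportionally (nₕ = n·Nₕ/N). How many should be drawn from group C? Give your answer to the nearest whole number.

7

N = 14150 + 2531 + 3667 = 20348.
n_C = 40·3667/20348 = 7.209... → 7.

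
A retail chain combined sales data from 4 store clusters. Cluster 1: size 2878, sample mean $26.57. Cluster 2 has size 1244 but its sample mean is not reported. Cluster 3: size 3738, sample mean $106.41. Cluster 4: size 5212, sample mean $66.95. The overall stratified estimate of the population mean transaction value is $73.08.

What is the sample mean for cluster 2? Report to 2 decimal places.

N = 2878 + 1244 + 3738 + 5212 = 13072.
Overall total = μ·N = 73.08·13072 = 955301.76.
Subtract the known strata: 2878·26.57 + 3738·106.41 + 5212·66.95 = 823172.44.
Remaining total for cluster 2: 955301.76 − 823172.44 = 132129.32.
Divide by its size: 132129.32 / 1244 = 106.2133... → 106.21.

106.21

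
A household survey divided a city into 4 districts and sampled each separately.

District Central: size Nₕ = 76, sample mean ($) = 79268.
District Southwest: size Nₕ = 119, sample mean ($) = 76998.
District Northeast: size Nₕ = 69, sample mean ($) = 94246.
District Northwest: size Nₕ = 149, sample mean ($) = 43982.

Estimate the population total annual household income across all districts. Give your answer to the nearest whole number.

28243422

Population total = Σ Nₕ·x̄ₕ (each stratum's size times its mean).
76·79268 + 119·76998 + 69·94246 + 149·43982 = 6024368 + 9162762 + 6502974 + 6553318 = 28243422.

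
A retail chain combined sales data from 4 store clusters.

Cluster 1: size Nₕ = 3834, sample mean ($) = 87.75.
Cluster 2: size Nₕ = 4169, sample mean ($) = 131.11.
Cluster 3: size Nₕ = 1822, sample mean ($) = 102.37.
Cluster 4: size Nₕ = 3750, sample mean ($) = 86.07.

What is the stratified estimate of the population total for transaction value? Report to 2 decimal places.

Estimate total by summing Nₕ·x̄ₕ over strata.
3834·87.75 + 4169·131.11 + 1822·102.37 + 3750·86.07 = 336433.5 + 546597.59 + 186518.14 + 322762.5 = 1392311.73.

1392311.73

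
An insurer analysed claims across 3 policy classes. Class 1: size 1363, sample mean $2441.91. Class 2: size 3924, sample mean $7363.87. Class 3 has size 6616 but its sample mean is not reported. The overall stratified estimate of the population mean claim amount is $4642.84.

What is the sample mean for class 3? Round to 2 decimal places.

N = 1363 + 3924 + 6616 = 11903.
Overall total = μ·N = 4642.84·11903 = 55263724.52.
Subtract the known strata: 1363·2441.91 + 3924·7363.87 = 32224149.21.
Remaining total for class 3: 55263724.52 − 32224149.21 = 23039575.31.
Divide by its size: 23039575.31 / 6616 = 3482.4026... → 3482.40.

3482.40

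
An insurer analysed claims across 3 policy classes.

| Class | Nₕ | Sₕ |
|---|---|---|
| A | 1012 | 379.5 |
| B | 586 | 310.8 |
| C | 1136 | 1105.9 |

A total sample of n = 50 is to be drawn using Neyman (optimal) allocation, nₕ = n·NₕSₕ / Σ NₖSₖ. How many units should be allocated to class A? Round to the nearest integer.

11

A: NₕSₕ = 1012·379.5 = 384054
B: NₕSₕ = 586·310.8 = 182128.8
C: NₕSₕ = 1136·1105.9 = 1256302.4
Σ NₕSₕ = 1822485.2.
n_A = 50·384054/1822485.2 = 10.537... → 11.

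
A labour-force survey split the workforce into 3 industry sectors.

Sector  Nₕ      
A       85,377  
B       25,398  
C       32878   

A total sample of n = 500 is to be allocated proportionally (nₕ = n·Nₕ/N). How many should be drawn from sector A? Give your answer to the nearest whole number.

297

Share of sector A = 85377/143653 = 0.59433.
Allocate 500 × 0.59433 = 297.164... → 297.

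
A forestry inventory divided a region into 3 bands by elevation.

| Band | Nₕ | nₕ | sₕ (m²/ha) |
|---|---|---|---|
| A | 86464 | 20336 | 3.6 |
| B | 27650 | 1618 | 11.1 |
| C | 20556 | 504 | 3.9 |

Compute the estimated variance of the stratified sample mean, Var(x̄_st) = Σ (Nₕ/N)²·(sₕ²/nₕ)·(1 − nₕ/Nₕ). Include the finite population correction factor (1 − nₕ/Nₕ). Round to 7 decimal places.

N = 134670; Wₕ = Nₕ/N.
band A: (86464/134670)²·3.6²/20336·(1 − 20336/86464) = 0.0002009178
band B: (27650/134670)²·11.1²/1618·(1 − 1618/27650) = 0.0030222361
band C: (20556/134670)²·3.9²/504·(1 − 504/20556) = 0.0006858881
Sum = 0.0039090420 → 0.0039090.

0.0039090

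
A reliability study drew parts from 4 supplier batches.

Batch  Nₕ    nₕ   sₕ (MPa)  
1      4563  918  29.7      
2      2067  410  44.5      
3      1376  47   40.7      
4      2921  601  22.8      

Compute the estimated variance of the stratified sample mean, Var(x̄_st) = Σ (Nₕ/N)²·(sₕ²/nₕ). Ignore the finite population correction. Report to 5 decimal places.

N = 10927; Wₕ = Nₕ/N.
batch 1: (4563/10927)²·29.7²/918 = 0.16755958
batch 2: (2067/10927)²·44.5²/410 = 0.17282845
batch 3: (1376/10927)²·40.7²/47 = 0.55888949
batch 4: (2921/10927)²·22.8²/601 = 0.06180967
Sum = 0.96108719 → 0.96109.

0.96109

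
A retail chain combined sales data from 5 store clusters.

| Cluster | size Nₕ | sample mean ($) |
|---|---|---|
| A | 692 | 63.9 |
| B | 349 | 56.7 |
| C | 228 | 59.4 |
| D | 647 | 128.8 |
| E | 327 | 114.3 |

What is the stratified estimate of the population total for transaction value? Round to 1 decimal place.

198260.0

A: 692·63.9 = 44218.8
B: 349·56.7 = 19788.3
C: 228·59.4 = 13543.2
D: 647·128.8 = 83333.6
E: 327·114.3 = 37376.1
τ̂ = Σ Nₕx̄ₕ = 198260.0.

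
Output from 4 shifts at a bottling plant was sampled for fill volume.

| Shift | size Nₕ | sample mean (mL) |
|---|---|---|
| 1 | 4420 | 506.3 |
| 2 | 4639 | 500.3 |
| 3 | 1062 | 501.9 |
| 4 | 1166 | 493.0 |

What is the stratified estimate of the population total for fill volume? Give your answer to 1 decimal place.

5666593.5

Estimate total by summing Nₕ·x̄ₕ over strata.
4420·506.3 + 4639·500.3 + 1062·501.9 + 1166·493.0 = 2237846 + 2320891.7 + 533017.8 + 574838 = 5666593.5.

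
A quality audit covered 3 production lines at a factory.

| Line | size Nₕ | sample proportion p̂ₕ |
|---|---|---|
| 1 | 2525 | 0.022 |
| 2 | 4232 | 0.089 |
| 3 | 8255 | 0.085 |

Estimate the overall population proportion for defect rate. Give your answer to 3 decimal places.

0.076

Wₕ = Nₕ/N with N = 15012: 0.1682, 0.2819, 0.5499.
p̂_st = 0.1682·0.022 + 0.2819·0.089 + 0.5499·0.085 ≈ 0.07553... → 0.076.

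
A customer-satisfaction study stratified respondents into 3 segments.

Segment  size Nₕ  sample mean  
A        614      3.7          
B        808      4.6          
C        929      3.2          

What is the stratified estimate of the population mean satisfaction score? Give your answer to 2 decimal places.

3.81

x̄_st = (Σ Nₕx̄ₕ) / (Σ Nₕ) = (614·3.7 + 808·4.6 + 929·3.2) / 2351
= 8961.4 / 2351 = 3.8117... → 3.81.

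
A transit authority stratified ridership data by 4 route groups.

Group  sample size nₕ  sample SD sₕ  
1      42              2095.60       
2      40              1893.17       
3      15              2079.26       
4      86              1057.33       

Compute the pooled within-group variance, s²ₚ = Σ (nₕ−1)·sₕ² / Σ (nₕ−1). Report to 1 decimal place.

2655780.5

1: (42−1)·2095.60² = 41·4391539.36 = 180053113.76
2: (40−1)·1893.17² = 39·3584092.6489 = 139779613.3071
3: (15−1)·2079.26² = 14·4323322.1476 = 60526510.0664
4: (86−1)·1057.33² = 85·1117946.7289 = 95025471.9565
Numerator = 475384709.09; denominator = Σ(nₕ−1) = 179.
s²ₚ = 475384709.09/179 = 2655780.498... → 2655780.5.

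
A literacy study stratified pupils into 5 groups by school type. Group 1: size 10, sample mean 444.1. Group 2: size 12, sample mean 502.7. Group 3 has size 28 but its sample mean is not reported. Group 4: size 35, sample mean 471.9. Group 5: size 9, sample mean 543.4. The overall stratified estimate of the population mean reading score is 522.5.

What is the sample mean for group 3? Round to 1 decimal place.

N = 10 + 12 + 28 + 35 + 9 = 94.
Overall total = μ·N = 522.5·94 = 49115.
Subtract the known strata: 10·444.1 + 12·502.7 + 35·471.9 + 9·543.4 = 31880.5.
Remaining total for group 3: 49115 − 31880.5 = 17234.5.
Divide by its size: 17234.5 / 28 = 615.518... → 615.5.

615.5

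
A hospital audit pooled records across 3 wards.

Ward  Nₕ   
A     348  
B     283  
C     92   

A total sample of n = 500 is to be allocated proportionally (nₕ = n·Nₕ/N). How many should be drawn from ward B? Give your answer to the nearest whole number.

196

N = 348 + 283 + 92 = 723.
n_B = 500·283/723 = 195.712... → 196.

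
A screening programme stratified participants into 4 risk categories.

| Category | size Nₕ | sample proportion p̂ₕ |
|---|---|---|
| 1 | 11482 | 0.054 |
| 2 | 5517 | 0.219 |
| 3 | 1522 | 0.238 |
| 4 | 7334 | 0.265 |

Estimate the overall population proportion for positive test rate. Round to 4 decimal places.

Wₕ = Nₕ/N with N = 25855: 0.4441, 0.2134, 0.0589, 0.2837.
p̂_st = 0.4441·0.054 + 0.2134·0.219 + 0.0589·0.238 + 0.2837·0.265 ≈ 0.159892... → 0.1599.

0.1599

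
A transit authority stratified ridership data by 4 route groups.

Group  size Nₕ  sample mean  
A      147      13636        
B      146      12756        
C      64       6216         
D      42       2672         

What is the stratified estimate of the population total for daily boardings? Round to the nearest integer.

4376916

A: 147·13636 = 2004492
B: 146·12756 = 1862376
C: 64·6216 = 397824
D: 42·2672 = 112224
τ̂ = Σ Nₕx̄ₕ = 4376916.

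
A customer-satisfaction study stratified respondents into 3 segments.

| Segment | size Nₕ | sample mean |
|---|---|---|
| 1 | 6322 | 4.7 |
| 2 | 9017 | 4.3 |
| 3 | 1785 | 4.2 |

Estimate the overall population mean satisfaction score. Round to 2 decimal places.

4.44

x̄_st = (Σ Nₕx̄ₕ) / (Σ Nₕ) = (6322·4.7 + 9017·4.3 + 1785·4.2) / 17124
= 75983.5 / 17124 = 4.4373... → 4.44.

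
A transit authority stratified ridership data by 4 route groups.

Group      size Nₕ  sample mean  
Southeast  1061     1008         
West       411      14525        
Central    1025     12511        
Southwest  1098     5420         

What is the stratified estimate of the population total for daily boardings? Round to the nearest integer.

25814198

Estimate total by summing Nₕ·x̄ₕ over strata.
1061·1008 + 411·14525 + 1025·12511 + 1098·5420 = 1069488 + 5969775 + 12823775 + 5951160 = 25814198.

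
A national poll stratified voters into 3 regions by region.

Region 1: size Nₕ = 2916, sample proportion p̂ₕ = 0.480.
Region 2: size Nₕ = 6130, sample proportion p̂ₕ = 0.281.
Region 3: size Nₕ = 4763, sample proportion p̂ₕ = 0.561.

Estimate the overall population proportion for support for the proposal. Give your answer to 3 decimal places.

Wₕ = Nₕ/N with N = 13809: 0.2112, 0.4439, 0.3449.
p̂_st = 0.2112·0.480 + 0.4439·0.281 + 0.3449·0.561 ≈ 0.41960... → 0.420.

0.420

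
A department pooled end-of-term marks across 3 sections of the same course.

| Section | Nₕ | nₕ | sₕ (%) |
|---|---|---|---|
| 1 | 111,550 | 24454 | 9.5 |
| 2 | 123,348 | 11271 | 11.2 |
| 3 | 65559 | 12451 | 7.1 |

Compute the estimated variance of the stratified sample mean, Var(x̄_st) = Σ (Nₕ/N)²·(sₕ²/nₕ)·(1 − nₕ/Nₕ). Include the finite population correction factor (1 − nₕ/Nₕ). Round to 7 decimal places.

N = 300457; Wₕ = Nₕ/N.
section 1: (111550/300457)²·9.5²/24454·(1 − 24454/111550) = 0.0003971919
section 2: (123348/300457)²·11.2²/11271·(1 − 11271/123348) = 0.0017043452
section 3: (65559/300457)²·7.1²/12451·(1 − 12451/65559) = 0.0001561493
Sum = 0.0022576864 → 0.0022577.

0.0022577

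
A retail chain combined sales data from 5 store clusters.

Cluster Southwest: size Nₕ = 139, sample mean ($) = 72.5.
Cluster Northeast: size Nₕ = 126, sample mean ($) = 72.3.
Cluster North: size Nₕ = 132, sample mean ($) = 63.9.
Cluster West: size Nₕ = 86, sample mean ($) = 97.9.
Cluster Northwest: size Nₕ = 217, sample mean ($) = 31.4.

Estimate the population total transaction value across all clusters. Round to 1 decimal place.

Population total = Σ Nₕ·x̄ₕ (each stratum's size times its mean).
139·72.5 + 126·72.3 + 132·63.9 + 86·97.9 + 217·31.4 = 10077.5 + 9109.8 + 8434.8 + 8419.4 + 6813.8 = 42855.3.

42855.3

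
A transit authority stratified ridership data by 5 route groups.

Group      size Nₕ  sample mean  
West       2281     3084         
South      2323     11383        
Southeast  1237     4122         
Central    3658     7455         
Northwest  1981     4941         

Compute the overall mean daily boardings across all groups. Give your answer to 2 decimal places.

N = 2281 + 2323 + 1237 + 3658 + 1981 = 11480.
Weight each subgroup mean by Nₕ/N and sum.
Σ Nₕx̄ₕ = 2281·3084 + 2323·11383 + 1237·4122 + 3658·7455 + 1981·4941 = 7034604 + 26442709 + 5098914 + 27270390 + 9788121 = 75634738.
Divide by N: 75634738 / 11480 = 6588.3918... → 6588.39.

6588.39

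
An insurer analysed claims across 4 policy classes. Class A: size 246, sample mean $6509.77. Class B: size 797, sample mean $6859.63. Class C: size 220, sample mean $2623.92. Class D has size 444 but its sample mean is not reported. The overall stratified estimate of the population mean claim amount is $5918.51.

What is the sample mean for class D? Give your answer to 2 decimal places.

N = 246 + 797 + 220 + 444 = 1707.
Overall total = μ·N = 5918.51·1707 = 10102896.57.
Subtract the known strata: 246·6509.77 + 797·6859.63 + 220·2623.92 = 7645790.93.
Remaining total for class D: 10102896.57 − 7645790.93 = 2457105.64.
Divide by its size: 2457105.64 / 444 = 5534.0217... → 5534.02.

5534.02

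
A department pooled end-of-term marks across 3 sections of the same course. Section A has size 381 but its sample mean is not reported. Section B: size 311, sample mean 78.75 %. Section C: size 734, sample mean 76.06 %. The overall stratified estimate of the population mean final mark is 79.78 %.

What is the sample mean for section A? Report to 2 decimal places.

87.79

N = 381 + 311 + 734 = 1426.
Overall total = μ·N = 79.78·1426 = 113766.28.
Subtract the known strata: 311·78.75 + 734·76.06 = 80319.29.
Remaining total for section A: 113766.28 − 80319.29 = 33446.99.
Divide by its size: 33446.99 / 381 = 87.7874... → 87.79.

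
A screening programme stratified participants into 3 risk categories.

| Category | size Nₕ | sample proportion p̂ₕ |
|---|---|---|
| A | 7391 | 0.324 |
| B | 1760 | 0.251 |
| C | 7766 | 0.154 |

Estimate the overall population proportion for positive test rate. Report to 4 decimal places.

N = 7391 + 1760 + 7766 = 16917.
Overall proportion = Σ (Nₕ/N)·p̂ₕ.
Σ Nₕp̂ₕ = 2394.684 + 441.76 + 1195.964 = 4032.408.
4032.408 / 16917 = 0.238364... → 0.2384.

0.2384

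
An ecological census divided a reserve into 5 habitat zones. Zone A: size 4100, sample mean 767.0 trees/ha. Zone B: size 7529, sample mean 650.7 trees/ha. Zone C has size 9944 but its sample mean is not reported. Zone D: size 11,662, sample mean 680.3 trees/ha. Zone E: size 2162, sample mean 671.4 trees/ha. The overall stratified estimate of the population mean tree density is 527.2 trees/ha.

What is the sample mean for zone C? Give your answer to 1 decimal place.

123.9

N = 4100 + 7529 + 9944 + 11662 + 2162 = 35397.
Overall total = μ·N = 527.2·35397 = 18661298.4.
Subtract the known strata: 4100·767.0 + 7529·650.7 + 11662·680.3 + 2162·671.4 = 17429045.7.
Remaining total for zone C: 18661298.4 − 17429045.7 = 1232252.7.
Divide by its size: 1232252.7 / 9944 = 123.919... → 123.9.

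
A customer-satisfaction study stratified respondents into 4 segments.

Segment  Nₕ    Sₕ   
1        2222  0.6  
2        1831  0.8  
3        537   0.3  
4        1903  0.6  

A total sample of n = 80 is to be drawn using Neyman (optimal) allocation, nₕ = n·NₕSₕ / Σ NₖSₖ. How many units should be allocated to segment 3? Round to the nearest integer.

3

1: NₕSₕ = 2222·0.6 = 1333.2
2: NₕSₕ = 1831·0.8 = 1464.8
3: NₕSₕ = 537·0.3 = 161.1
4: NₕSₕ = 1903·0.6 = 1141.8
Σ NₕSₕ = 4100.9.
n_3 = 80·161.1/4100.9 = 3.143... → 3.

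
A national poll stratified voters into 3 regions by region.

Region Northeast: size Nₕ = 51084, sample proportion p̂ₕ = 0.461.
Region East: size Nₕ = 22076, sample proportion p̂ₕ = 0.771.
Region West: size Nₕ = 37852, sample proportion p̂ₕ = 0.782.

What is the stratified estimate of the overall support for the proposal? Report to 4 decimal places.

0.6321

N = 51084 + 22076 + 37852 = 111012.
Overall proportion = Σ (Nₕ/N)·p̂ₕ.
Σ Nₕp̂ₕ = 23549.724 + 17020.596 + 29600.264 = 70170.584.
70170.584 / 111012 = 0.632099... → 0.6321.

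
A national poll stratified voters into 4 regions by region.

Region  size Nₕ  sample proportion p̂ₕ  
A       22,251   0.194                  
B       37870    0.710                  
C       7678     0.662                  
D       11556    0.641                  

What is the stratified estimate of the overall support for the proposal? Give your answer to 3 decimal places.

0.551

N = 22251 + 37870 + 7678 + 11556 = 79355.
Overall proportion = Σ (Nₕ/N)·p̂ₕ.
Σ Nₕp̂ₕ = 4316.694 + 26887.7 + 5082.836 + 7407.396 = 43694.626.
43694.626 / 79355 = 0.55062... → 0.551.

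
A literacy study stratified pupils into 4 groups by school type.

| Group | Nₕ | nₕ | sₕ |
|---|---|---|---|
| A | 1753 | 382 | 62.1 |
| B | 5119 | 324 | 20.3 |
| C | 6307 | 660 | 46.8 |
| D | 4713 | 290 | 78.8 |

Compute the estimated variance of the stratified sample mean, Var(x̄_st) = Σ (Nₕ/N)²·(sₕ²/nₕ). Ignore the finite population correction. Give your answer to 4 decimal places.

2.0991

N = 17892. Term for each stratum: Wₕ²sₕ²/nₕ.
Var(x̄_st) = 0.0969094 + 0.1041117 + 0.4123592 + 1.4857014 = 2.0990817 → 2.0991.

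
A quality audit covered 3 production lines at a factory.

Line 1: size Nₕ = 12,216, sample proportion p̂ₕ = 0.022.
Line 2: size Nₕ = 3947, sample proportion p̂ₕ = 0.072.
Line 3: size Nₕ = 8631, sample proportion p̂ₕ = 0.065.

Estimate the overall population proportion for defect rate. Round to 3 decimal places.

0.045

N = 12216 + 3947 + 8631 = 24794.
Overall proportion = Σ (Nₕ/N)·p̂ₕ.
Σ Nₕp̂ₕ = 268.752 + 284.184 + 561.015 = 1113.951.
1113.951 / 24794 = 0.04493... → 0.045.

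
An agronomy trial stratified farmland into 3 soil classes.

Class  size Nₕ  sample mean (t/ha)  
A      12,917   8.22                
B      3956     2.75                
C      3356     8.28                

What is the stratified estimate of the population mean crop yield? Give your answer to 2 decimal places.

N = 12917 + 3956 + 3356 = 20229.
Overall mean = Σ (Nₕ/N)·x̄ₕ — weight by population share, not a simple average.
Σ Nₕx̄ₕ = 12917·8.22 + 3956·2.75 + 3356·8.28 = 106177.74 + 10879 + 27787.68 = 144844.42.
Divide by N: 144844.42 / 20229 = 7.1602... → 7.16.

7.16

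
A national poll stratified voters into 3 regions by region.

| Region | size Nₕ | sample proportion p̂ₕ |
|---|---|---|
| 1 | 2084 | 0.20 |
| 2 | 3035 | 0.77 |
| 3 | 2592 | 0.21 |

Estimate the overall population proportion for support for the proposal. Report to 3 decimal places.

0.428

N = 2084 + 3035 + 2592 = 7711.
Overall proportion = Σ (Nₕ/N)·p̂ₕ.
Σ Nₕp̂ₕ = 416.8 + 2336.95 + 544.32 = 3298.07.
3298.07 / 7711 = 0.42771... → 0.428.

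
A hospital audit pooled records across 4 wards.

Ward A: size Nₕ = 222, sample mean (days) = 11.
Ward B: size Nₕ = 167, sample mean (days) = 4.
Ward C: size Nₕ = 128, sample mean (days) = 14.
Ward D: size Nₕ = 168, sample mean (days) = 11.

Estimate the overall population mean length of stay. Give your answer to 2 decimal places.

N = 685; weights Wₕ = Nₕ/N = (0.3241, 0.2438, 0.1869, 0.2453).
x̄_st = Σ Wₕ·x̄ₕ = 0.3241·11 + 0.2438·4 + 0.1869·14 + 0.2453·11 ≈ 9.8540...
→ 9.85.

9.85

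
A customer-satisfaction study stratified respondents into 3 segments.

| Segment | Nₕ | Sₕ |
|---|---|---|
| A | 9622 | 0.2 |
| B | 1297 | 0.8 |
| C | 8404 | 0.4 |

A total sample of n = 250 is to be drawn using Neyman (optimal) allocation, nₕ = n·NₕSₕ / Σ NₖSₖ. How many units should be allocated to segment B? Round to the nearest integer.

41

A: NₕSₕ = 9622·0.2 = 1924.4
B: NₕSₕ = 1297·0.8 = 1037.6
C: NₕSₕ = 8404·0.4 = 3361.6
Σ NₕSₕ = 6323.6.
n_B = 250·1037.6/6323.6 = 41.021... → 41.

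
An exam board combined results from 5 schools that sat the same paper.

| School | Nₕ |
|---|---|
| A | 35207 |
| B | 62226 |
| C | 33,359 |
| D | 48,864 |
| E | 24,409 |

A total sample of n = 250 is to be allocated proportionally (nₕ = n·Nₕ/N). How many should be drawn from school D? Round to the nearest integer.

60

Share of school D = 48864/204065 = 0.23945.
Allocate 250 × 0.23945 = 59.863... → 60.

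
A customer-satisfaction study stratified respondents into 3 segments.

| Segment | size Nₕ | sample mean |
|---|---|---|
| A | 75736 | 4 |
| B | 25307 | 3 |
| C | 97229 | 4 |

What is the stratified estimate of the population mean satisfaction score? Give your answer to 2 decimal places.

x̄_st = (Σ Nₕx̄ₕ) / (Σ Nₕ) = (75736·4 + 25307·3 + 97229·4) / 198272
= 767781 / 198272 = 3.8724... → 3.87.

3.87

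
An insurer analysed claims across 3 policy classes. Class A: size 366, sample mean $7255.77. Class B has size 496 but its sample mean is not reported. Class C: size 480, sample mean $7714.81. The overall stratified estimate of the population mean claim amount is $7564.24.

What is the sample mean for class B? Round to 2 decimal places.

N = 366 + 496 + 480 = 1342.
Overall total = μ·N = 7564.24·1342 = 10151210.08.
Subtract the known strata: 366·7255.77 + 480·7714.81 = 6358720.62.
Remaining total for class B: 10151210.08 − 6358720.62 = 3792489.46.
Divide by its size: 3792489.46 / 496 = 7646.1481... → 7646.15.

7646.15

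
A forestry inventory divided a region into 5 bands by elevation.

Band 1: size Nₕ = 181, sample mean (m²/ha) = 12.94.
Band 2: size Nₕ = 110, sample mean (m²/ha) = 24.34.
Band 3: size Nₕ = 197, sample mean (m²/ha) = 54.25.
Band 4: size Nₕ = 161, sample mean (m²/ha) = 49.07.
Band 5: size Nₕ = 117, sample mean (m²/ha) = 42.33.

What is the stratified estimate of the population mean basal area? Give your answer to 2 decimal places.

N = 181 + 110 + 197 + 161 + 117 = 766.
Overall mean = Σ (Nₕ/N)·x̄ₕ — weight by population share, not a simple average.
Σ Nₕx̄ₕ = 181·12.94 + 110·24.34 + 197·54.25 + 161·49.07 + 117·42.33 = 2342.14 + 2677.4 + 10687.25 + 7900.27 + 4952.61 = 28559.67.
Divide by N: 28559.67 / 766 = 37.2842... → 37.28.

37.28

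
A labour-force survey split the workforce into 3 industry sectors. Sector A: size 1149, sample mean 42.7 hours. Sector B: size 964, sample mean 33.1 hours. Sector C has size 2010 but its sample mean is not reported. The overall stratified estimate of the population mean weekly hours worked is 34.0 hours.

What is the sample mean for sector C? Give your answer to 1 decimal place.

29.5

N = 1149 + 964 + 2010 = 4123.
Overall total = μ·N = 34.0·4123 = 140182.
Subtract the known strata: 1149·42.7 + 964·33.1 = 80970.7.
Remaining total for sector C: 140182 − 80970.7 = 59211.3.
Divide by its size: 59211.3 / 2010 = 29.458... → 29.5.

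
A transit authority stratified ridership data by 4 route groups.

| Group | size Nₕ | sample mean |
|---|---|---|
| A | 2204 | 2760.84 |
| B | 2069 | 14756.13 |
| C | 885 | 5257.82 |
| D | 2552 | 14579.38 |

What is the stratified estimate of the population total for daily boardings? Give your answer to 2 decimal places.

Population total = Σ Nₕ·x̄ₕ (each stratum's size times its mean).
2204·2760.84 + 2069·14756.13 + 885·5257.82 + 2552·14579.38 = 6084891.36 + 30530432.97 + 4653170.7 + 37206577.76 = 78475072.79.

78475072.79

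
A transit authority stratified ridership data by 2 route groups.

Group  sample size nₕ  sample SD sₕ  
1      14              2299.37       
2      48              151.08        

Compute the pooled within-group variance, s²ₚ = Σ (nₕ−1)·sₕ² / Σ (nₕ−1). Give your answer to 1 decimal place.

Degrees of freedom: 13 + 47 = 60.
Σ(nₕ−1)sₕ² = 13·5287102.3969 + 47·22825.1664 = 69805113.9805.
s²ₚ = 69805113.9805 / 60 = 1163418.566... → 1163418.6.

1163418.6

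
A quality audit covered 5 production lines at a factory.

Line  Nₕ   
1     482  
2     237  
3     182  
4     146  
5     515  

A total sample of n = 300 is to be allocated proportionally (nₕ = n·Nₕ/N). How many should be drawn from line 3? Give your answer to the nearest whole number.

35

N = 482 + 237 + 182 + 146 + 515 = 1562.
n_3 = 300·182/1562 = 34.955... → 35.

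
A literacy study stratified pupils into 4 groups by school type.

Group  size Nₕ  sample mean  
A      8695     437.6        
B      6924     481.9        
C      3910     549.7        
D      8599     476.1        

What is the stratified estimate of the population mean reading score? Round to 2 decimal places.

N = 28128; weights Wₕ = Nₕ/N = (0.3091, 0.2462, 0.1390, 0.3057).
x̄_st = Σ Wₕ·x̄ₕ = 0.3091·437.6 + 0.2462·481.9 + 0.1390·549.7 + 0.3057·476.1 ≈ 475.8575...
→ 475.86.

475.86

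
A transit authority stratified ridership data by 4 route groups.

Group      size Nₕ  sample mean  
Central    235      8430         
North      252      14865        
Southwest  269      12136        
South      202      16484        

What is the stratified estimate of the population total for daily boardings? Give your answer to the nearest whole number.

Central: 235·8430 = 1981050
North: 252·14865 = 3745980
Southwest: 269·12136 = 3264584
South: 202·16484 = 3329768
τ̂ = Σ Nₕx̄ₕ = 12321382.

12321382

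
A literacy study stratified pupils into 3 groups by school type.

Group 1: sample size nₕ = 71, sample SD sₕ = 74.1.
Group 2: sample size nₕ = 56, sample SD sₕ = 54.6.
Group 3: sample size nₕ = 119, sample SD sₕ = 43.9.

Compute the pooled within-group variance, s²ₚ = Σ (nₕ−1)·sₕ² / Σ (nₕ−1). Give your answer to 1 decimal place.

3192.3

Degrees of freedom: 70 + 55 + 118 = 243.
Σ(nₕ−1)sₕ² = 70·5490.81 + 55·2981.16 + 118·1927.21 = 775731.28.
s²ₚ = 775731.28 / 243 = 3192.310... → 3192.3.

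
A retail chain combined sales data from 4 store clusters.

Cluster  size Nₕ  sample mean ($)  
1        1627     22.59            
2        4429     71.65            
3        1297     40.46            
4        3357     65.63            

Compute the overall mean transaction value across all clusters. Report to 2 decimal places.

N = 1627 + 4429 + 1297 + 3357 = 10710.
Weight each subgroup mean by Nₕ/N and sum.
Σ Nₕx̄ₕ = 1627·22.59 + 4429·71.65 + 1297·40.46 + 3357·65.63 = 36753.93 + 317337.85 + 52476.62 + 220319.91 = 626888.31.
Divide by N: 626888.31 / 10710 = 58.5330... → 58.53.

58.53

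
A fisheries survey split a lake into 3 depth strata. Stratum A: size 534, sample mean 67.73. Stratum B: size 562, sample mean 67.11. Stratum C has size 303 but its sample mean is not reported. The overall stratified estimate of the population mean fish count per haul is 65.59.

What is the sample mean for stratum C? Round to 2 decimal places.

59.00

Σ Nₕx̄ₕ = N·μ, so 303·x̄_C = 1399·65.59 − (534·67.73 + 562·67.11).
= 91760.41 − 73883.64 = 17876.77.
x̄_C = 17876.77 / 303 = 58.9992... → 59.00.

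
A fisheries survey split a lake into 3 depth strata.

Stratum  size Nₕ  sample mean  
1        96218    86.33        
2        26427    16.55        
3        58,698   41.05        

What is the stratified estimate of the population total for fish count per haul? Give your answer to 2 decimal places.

Population total = Σ Nₕ·x̄ₕ (each stratum's size times its mean).
96218·86.33 + 26427·16.55 + 58698·41.05 = 8306499.94 + 437366.85 + 2409552.9 = 11153419.69.

11153419.69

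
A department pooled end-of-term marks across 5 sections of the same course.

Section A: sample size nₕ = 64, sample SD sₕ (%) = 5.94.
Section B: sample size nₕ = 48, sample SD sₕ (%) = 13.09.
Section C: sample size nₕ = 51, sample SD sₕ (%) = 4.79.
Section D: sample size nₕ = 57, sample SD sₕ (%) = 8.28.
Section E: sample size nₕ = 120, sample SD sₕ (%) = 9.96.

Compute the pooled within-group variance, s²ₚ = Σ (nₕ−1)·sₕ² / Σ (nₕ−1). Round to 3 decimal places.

80.799

A: (64−1)·5.94² = 63·35.2836 = 2222.8668
B: (48−1)·13.09² = 47·171.3481 = 8053.3607
C: (51−1)·4.79² = 50·22.9441 = 1147.205
D: (57−1)·8.28² = 56·68.5584 = 3839.2704
E: (120−1)·9.96² = 119·99.2016 = 11804.9904
Numerator = 27067.6933; denominator = Σ(nₕ−1) = 335.
s²ₚ = 27067.6933/335 = 80.79908... → 80.799.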